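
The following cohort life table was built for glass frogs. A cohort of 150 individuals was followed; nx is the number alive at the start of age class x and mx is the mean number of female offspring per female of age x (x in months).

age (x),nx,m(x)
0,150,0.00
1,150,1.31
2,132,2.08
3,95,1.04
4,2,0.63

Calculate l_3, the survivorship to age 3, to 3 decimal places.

0.633

l_3 = n_3/n_0 = 95/150 = 0.633333… → 0.633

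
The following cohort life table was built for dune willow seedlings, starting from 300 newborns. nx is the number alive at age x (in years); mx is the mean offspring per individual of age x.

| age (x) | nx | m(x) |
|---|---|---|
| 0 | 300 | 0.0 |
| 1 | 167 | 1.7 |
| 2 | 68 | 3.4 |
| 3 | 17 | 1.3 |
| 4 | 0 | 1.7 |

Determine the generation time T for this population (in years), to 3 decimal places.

1.513

lx = nx/n0 = nx/300: 1, 0.55667…, 0.22667…, 0.05667…, 0
lx·mx: 0, 0.946333…, 0.770667…, 0.073667…, 0 → R0 = 1.790667…
x·lx·mx: 0, 0.946333…, 1.541333…, 0.221…, 0 → Σ = 2.708667…
T = 2.708667… / 1.790667… = 1.512658… → 1.513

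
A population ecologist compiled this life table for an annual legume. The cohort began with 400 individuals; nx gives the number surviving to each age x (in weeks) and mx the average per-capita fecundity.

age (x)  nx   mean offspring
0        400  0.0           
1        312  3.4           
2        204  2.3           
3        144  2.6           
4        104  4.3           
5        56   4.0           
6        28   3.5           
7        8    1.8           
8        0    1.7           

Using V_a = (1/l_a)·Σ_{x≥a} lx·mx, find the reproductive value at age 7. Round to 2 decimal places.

1.80

lx = nx/n0 = nx/400: 1, 0.78, 0.51, 0.36, 0.26, 0.14, 0.07, 0.02, 0
lx·mx for x ≥ 7: 0.036, 0 → sum = 0.036
V_7 = 0.036 / l_7 = 0.036 / 0.02 = 1.8 → 1.80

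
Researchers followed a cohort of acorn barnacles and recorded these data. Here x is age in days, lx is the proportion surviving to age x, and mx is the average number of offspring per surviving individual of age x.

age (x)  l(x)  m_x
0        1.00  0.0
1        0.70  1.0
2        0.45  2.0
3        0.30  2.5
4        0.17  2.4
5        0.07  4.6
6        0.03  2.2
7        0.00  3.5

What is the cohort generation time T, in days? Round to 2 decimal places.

2.67

lx·mx: 0, 0.7, 0.9, 0.75, 0.408, 0.322, 0.066, 0 → R0 = 3.146
x·lx·mx: 0, 0.7, 1.8, 2.25, 1.632, 1.61, 0.396, 0 → Σ = 8.388
T = 8.388 / 3.146 = 2.666243… → 2.67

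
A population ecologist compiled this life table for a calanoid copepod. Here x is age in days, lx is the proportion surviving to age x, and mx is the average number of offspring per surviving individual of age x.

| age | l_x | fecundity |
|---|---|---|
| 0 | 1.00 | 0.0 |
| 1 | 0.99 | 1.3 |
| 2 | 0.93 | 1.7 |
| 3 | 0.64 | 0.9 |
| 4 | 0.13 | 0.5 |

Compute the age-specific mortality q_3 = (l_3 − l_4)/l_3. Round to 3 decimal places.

q_3 = (l_3 − l_4) / l_3 = (0.64 − 0.13) / 0.64
     = 0.51 / 0.64 = 0.796875 → 0.797

0.797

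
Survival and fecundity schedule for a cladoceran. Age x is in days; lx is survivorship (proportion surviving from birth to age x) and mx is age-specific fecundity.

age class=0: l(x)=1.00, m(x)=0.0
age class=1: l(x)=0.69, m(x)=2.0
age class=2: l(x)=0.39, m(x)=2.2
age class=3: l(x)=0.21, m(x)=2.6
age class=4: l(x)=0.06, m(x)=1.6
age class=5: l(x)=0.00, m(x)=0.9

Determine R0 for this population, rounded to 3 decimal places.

lx·mx by age: 0, 1.38, 0.858, 0.546, 0.096, 0
R0 = Σ lx·mx = 2.88 → 2.880

2.880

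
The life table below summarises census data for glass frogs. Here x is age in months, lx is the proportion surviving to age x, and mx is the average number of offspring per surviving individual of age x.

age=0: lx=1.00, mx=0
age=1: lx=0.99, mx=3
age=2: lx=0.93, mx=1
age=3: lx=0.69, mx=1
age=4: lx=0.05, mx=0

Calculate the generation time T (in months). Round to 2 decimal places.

lx·mx: 0, 2.97, 0.93, 0.69, 0 → R0 = 4.59
x·lx·mx: 0, 2.97, 1.86, 2.07, 0 → Σ = 6.9
T = 6.9 / 4.59 = 1.503268… → 1.50

1.50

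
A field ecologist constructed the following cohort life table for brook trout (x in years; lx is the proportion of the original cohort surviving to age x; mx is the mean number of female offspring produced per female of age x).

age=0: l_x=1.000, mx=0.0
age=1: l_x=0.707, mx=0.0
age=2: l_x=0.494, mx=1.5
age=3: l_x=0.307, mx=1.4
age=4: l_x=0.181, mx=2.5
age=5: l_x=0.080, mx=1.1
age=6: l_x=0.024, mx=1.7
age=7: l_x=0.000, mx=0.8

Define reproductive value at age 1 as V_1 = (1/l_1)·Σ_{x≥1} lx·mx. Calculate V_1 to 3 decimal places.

2.478

lx·mx for x ≥ 1: 0, 0.741, 0.4298, 0.4525, 0.088, 0.0408, 0 → sum = 1.7521
V_1 = 1.7521 / l_1 = 1.7521 / 0.707 = 2.478218… → 2.478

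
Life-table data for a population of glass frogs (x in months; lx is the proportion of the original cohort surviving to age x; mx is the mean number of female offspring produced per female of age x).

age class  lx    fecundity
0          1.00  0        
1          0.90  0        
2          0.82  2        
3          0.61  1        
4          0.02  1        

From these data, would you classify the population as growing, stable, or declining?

growing

R0 = Σ lx·mx = 0 + 0 + 1.64 + 0.61 + 0.02 = 2.27
R0 > 1, so the population is growing.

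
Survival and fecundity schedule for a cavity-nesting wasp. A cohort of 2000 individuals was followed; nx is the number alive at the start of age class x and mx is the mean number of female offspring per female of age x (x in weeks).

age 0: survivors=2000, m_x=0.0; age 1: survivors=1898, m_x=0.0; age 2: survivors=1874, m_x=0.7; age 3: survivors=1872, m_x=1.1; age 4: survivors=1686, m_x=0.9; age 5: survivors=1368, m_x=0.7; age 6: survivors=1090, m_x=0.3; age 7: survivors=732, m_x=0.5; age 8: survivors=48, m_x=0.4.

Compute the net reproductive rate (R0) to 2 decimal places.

3.28

lx = nx/n0 = nx/2000: 1, 0.949, 0.937, 0.936, 0.843, 0.684, 0.545, 0.366, 0.024
lx·mx by age: 0, 0, 0.6559, 1.0296, 0.7587, 0.4788, 0.1635, 0.183, 0.0096
R0 = Σ lx·mx = 3.2791 → 3.28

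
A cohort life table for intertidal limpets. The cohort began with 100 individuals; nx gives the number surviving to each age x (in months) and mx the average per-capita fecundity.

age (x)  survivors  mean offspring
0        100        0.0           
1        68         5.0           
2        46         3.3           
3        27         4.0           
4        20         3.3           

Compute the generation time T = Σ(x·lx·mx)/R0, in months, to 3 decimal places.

lx = nx/n0 = nx/100: 1, 0.68, 0.46, 0.27, 0.2
lx·mx: 0, 3.4, 1.518, 1.08, 0.66 → R0 = 6.658
x·lx·mx: 0, 3.4, 3.036, 3.24, 2.64 → Σ = 12.316
T = 12.316 / 6.658 = 1.849805… → 1.850

1.850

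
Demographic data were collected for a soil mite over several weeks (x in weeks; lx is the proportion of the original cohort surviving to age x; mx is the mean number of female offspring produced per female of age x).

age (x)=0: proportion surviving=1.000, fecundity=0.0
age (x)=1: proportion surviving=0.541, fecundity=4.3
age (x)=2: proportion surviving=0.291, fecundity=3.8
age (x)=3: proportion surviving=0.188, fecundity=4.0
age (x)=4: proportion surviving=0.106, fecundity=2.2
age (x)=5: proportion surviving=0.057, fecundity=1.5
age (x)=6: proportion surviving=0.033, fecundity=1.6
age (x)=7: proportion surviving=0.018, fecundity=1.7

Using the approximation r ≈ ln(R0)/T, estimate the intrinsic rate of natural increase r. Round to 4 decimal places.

R0 = Σ lx·mx = 0 + 2.3263 + 1.1058 + 0.752 + 0.2332 + 0.0855 + 0.0528 + 0.0306 = 4.5862
Σ x·lx·mx = 8.6852; T = 8.6852/4.5862 = 1.89377…
r ≈ ln(R0)/T = ln(4.5862)/1.89377… = 0.804244… → 0.8042

0.8042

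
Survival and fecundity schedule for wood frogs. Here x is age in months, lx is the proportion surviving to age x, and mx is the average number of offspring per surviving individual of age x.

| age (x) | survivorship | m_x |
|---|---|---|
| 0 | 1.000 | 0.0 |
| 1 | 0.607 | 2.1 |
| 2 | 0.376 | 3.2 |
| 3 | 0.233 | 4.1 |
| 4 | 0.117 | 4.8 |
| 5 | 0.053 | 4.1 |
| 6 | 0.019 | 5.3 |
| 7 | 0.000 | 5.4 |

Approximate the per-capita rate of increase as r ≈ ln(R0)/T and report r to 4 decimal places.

0.6012

R0 = Σ lx·mx = 0 + 1.2747 + 1.2032 + 0.9553 + 0.5616 + 0.2173 + 0.1007 + 0 = 4.3128
Σ x·lx·mx = 10.4841; T = 10.4841/4.3128 = 2.43093…
r ≈ ln(R0)/T = ln(4.3128)/2.43093… = 0.601247… → 0.6012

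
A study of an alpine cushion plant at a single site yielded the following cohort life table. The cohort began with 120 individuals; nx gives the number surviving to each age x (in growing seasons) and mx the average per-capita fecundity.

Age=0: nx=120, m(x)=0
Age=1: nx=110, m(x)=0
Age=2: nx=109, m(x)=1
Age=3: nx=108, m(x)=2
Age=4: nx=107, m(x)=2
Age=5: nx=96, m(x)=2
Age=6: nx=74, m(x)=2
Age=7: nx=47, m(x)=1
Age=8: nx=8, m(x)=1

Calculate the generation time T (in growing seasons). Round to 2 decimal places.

lx = nx/n0 = nx/120: 1, 0.91667…, 0.90833…, 0.9, 0.89167…, 0.8, 0.61667…, 0.39167…, 0.06667…
lx·mx: 0, 0, 0.908333…, 1.8, 1.783333…, 1.6, 1.233333…, 0.391667…, 0.066667… → R0 = 7.783333…
x·lx·mx: 0, 0, 1.816667…, 5.4, 7.133333…, 8, 7.4…, 2.741667…, 0.533333… → Σ = 33.025…
T = 33.025… / 7.783333… = 4.243041… → 4.24

4.24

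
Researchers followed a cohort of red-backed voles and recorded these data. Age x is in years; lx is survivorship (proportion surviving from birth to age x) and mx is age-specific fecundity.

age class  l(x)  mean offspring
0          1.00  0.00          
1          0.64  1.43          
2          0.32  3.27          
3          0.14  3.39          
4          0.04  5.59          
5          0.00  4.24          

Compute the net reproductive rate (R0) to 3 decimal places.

lx·mx by age: 0, 0.9152, 1.0464, 0.4746, 0.2236, 0
R0 = Σ lx·mx = 2.6598 → 2.660

2.660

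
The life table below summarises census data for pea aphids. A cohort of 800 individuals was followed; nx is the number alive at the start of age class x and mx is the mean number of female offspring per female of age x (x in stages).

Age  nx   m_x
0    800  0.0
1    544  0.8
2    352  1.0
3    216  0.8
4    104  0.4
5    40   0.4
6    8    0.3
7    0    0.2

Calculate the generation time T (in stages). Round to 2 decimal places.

1.88

lx = nx/n0 = nx/800: 1, 0.68, 0.44, 0.27, 0.13, 0.05, 0.01, 0
lx·mx: 0, 0.544, 0.44, 0.216, 0.052, 0.02, 0.003, 0 → R0 = 1.275
x·lx·mx: 0, 0.544, 0.88, 0.648, 0.208, 0.1, 0.018, 0 → Σ = 2.398
T = 2.398 / 1.275 = 1.880784… → 1.88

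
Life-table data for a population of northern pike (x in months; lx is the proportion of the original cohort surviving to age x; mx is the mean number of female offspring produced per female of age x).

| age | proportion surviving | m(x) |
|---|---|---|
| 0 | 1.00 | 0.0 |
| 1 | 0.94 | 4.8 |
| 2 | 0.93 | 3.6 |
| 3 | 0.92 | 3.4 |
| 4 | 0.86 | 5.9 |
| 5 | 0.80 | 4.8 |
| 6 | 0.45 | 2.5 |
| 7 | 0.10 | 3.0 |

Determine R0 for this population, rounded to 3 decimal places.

lx·mx by age: 0, 4.512, 3.348, 3.128, 5.074, 3.84, 1.125, 0.3
R0 = Σ lx·mx = 21.327 → 21.327

21.327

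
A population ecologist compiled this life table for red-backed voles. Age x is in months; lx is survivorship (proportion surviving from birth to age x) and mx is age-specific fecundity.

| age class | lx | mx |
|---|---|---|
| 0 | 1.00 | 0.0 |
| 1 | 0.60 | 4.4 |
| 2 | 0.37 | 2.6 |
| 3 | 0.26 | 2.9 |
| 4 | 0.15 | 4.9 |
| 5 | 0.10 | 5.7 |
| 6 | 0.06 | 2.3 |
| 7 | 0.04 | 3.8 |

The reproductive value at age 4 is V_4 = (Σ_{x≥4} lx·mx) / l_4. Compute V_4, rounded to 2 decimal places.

10.63

lx·mx for x ≥ 4: 0.735, 0.57, 0.138, 0.152 → sum = 1.595
V_4 = 1.595 / l_4 = 1.595 / 0.15 = 10.633333… → 10.63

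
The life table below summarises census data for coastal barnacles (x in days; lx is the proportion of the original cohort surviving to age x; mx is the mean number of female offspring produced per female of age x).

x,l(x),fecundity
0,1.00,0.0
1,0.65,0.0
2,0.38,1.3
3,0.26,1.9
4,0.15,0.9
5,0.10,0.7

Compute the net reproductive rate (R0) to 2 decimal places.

1.19

lx·mx by age: 0, 0, 0.494, 0.494, 0.135, 0.07
R0 = Σ lx·mx = 1.193 → 1.19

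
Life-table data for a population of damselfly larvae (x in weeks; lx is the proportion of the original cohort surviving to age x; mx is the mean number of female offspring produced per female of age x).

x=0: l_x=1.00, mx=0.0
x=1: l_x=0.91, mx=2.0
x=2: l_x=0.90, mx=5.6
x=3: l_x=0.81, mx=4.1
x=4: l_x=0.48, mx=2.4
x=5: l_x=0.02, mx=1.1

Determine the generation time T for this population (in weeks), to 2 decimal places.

lx·mx: 0, 1.82, 5.04, 3.321, 1.152, 0.022 → R0 = 11.355
x·lx·mx: 0, 1.82, 10.08, 9.963, 4.608, 0.11 → Σ = 26.581
T = 26.581 / 11.355 = 2.340907… → 2.34

2.34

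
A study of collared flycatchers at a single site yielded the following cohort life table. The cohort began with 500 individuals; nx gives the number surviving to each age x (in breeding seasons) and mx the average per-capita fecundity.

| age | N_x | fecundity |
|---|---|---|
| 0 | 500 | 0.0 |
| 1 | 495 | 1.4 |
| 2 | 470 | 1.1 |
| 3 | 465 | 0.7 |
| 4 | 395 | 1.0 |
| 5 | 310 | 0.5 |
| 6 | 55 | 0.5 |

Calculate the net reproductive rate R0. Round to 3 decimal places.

4.226

lx = nx/n0 = nx/500: 1, 0.99, 0.94, 0.93, 0.79, 0.62, 0.11
lx·mx by age: 0, 1.386, 1.034, 0.651, 0.79, 0.31, 0.055
R0 = Σ lx·mx = 4.226 → 4.226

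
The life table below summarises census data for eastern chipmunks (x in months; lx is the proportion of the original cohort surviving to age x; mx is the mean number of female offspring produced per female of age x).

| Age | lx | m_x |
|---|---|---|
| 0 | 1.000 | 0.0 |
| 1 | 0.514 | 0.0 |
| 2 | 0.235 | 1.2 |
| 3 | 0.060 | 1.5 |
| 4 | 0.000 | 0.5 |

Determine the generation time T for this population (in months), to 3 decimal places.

2.242

lx·mx: 0, 0, 0.282, 0.09, 0 → R0 = 0.372
x·lx·mx: 0, 0, 0.564, 0.27, 0 → Σ = 0.834
T = 0.834 / 0.372 = 2.241935… → 2.242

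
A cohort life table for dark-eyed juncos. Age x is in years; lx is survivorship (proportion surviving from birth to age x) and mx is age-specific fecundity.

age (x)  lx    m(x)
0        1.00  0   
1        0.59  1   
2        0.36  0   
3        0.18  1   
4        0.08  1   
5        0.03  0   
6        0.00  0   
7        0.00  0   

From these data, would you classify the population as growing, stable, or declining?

declining

R0 = Σ lx·mx = 0 + 0.59 + 0 + 0.18 + 0.08 + 0 + 0 + 0 = 0.85
R0 < 1, so the population is declining.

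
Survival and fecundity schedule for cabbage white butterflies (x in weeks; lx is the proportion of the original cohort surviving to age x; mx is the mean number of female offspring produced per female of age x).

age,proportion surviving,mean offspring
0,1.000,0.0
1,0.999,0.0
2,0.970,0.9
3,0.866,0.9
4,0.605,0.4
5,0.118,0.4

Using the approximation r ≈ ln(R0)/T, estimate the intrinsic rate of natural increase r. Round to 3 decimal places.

R0 = Σ lx·mx = 0 + 0 + 0.873 + 0.7794 + 0.242 + 0.0472 = 1.9416
Σ x·lx·mx = 5.2882; T = 5.2882/1.9416 = 2.72363…
r ≈ ln(R0)/T = ln(1.9416)/2.72363… = 0.24361… → 0.244

0.244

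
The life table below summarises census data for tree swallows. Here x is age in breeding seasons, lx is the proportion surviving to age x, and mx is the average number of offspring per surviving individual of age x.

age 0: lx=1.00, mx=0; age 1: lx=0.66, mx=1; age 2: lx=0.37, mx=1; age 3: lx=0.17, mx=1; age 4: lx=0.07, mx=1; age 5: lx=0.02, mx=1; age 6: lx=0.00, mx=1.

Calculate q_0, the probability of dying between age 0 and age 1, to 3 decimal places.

q_0 = (l_0 − l_1) / l_0 = (1 − 0.66) / 1
     = 0.34 / 1 = 0.34 → 0.340

0.340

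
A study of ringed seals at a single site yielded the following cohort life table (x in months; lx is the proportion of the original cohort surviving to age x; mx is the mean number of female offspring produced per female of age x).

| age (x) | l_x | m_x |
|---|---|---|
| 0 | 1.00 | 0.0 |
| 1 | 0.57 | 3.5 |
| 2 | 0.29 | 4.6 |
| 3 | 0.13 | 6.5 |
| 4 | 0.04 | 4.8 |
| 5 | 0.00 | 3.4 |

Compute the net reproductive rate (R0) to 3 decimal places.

4.366

lx·mx by age: 0, 1.995, 1.334, 0.845, 0.192, 0
R0 = Σ lx·mx = 4.366 → 4.366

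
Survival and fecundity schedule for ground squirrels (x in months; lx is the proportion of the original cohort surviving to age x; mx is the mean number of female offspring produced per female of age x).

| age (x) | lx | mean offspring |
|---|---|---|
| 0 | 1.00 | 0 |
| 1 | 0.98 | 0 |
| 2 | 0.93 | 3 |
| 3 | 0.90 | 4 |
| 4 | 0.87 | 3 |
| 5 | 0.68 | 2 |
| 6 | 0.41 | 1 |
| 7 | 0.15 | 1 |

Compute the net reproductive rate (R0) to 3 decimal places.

10.920

lx·mx by age: 0, 0, 2.79, 3.6, 2.61, 1.36, 0.41, 0.15
R0 = Σ lx·mx = 10.92 → 10.920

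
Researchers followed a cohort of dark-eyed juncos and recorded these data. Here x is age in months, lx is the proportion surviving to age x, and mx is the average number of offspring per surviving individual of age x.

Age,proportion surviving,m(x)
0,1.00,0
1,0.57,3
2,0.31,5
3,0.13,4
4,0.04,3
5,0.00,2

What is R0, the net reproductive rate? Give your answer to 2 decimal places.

3.90

lx·mx by age: 0, 1.71, 1.55, 0.52, 0.12, 0
R0 = Σ lx·mx = 3.9 → 3.90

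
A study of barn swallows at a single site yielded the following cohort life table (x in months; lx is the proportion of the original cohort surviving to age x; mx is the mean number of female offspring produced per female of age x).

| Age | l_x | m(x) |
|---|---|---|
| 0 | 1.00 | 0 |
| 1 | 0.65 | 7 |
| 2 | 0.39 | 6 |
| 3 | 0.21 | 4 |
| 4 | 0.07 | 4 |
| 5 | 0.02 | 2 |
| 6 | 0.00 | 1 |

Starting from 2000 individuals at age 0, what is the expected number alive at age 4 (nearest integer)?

140

Expected survivors = N0 · l_4 = 2000 × 0.07 = 140 → 140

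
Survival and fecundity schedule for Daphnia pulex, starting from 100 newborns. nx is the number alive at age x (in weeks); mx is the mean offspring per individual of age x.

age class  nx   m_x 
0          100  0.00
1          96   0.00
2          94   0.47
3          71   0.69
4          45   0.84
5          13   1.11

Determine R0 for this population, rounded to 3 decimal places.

lx = nx/n0 = nx/100: 1, 0.96, 0.94, 0.71, 0.45, 0.13
lx·mx by age: 0, 0, 0.4418, 0.4899, 0.378, 0.1443
R0 = Σ lx·mx = 1.454 → 1.454

1.454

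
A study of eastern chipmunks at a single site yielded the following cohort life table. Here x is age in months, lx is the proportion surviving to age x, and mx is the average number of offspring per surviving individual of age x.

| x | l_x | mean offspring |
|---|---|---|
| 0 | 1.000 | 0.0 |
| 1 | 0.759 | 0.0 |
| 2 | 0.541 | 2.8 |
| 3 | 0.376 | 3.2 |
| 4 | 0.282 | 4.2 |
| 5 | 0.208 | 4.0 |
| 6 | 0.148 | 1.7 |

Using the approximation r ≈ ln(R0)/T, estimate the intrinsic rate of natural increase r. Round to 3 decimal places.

R0 = Σ lx·mx = 0 + 0 + 1.5148 + 1.2032 + 1.1844 + 0.832 + 0.2516 = 4.986
Σ x·lx·mx = 17.0464; T = 17.0464/4.986 = 3.41885…
r ≈ ln(R0)/T = ln(4.986)/3.41885… = 0.46993… → 0.470

0.470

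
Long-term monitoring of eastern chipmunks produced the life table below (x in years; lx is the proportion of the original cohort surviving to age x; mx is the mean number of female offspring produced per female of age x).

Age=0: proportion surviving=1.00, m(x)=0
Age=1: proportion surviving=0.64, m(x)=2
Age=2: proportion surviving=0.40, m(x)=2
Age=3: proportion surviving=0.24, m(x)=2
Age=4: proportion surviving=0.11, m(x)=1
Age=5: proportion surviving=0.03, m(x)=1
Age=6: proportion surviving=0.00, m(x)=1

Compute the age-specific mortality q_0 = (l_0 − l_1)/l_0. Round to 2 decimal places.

q_0 = (l_0 − l_1) / l_0 = (1 − 0.64) / 1
     = 0.36 / 1 = 0.36 → 0.36

0.36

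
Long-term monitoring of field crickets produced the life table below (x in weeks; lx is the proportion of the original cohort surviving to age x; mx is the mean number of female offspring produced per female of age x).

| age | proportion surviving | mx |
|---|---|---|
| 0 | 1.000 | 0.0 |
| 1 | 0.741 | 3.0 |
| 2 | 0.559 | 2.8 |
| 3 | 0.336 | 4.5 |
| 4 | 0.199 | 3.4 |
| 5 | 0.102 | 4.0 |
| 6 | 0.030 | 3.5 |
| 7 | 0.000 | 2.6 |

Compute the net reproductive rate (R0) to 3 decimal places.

lx·mx by age: 0, 2.223, 1.5652, 1.512, 0.6766, 0.408, 0.105, 0
R0 = Σ lx·mx = 6.4898 → 6.490

6.490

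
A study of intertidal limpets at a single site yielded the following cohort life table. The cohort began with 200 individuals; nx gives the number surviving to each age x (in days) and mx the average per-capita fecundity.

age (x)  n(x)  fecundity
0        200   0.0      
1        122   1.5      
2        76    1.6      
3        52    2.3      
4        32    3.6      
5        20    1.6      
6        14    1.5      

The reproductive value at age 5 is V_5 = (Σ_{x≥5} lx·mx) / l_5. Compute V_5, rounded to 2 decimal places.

2.65

lx = nx/n0 = nx/200: 1, 0.61, 0.38, 0.26, 0.16, 0.1, 0.07
lx·mx for x ≥ 5: 0.16, 0.105 → sum = 0.265
V_5 = 0.265 / l_5 = 0.265 / 0.1 = 2.65 → 2.65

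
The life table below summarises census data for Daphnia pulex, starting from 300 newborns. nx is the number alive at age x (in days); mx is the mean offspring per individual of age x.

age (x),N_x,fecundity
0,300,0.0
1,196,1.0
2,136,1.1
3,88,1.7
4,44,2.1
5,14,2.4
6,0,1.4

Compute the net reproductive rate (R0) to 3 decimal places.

2.071

lx = nx/n0 = nx/300: 1, 0.65333…, 0.45333…, 0.29333…, 0.14667…, 0.04667…, 0
lx·mx by age: 0, 0.653333…, 0.498667…, 0.498667…, 0.308…, 0.112…, 0
R0 = Σ lx·mx = 2.070667… → 2.071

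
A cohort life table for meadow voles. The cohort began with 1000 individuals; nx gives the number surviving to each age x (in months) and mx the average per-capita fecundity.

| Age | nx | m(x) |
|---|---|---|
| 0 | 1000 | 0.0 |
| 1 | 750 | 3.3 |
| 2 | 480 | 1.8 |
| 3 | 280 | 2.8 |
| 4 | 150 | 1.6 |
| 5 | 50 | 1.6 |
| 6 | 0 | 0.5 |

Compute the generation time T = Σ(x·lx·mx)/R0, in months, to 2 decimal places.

lx = nx/n0 = nx/1000: 1, 0.75, 0.48, 0.28, 0.15, 0.05, 0
lx·mx: 0, 2.475, 0.864, 0.784, 0.24, 0.08, 0 → R0 = 4.443
x·lx·mx: 0, 2.475, 1.728, 2.352, 0.96, 0.4, 0 → Σ = 7.915
T = 7.915 / 4.443 = 1.781454… → 1.78

1.78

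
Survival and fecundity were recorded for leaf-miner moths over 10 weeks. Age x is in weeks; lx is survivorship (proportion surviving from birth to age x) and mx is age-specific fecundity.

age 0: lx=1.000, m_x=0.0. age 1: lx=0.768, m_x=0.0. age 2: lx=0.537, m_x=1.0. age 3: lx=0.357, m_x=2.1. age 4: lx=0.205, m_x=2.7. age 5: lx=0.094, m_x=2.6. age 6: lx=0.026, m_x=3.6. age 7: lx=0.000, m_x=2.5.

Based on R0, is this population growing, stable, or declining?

growing

R0 = Σ lx·mx = 0 + 0 + 0.537 + 0.7497 + 0.5535 + 0.2444 + 0.0936 + 0 = 2.1782
R0 > 1, so the population is growing.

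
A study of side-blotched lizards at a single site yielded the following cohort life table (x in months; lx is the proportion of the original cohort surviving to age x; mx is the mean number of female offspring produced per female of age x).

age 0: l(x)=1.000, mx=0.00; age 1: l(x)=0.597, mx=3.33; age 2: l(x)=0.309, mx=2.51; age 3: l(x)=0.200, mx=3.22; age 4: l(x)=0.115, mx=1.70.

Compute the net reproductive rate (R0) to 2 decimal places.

lx·mx by age: 0, 1.98801, 0.77559, 0.644, 0.1955
R0 = Σ lx·mx = 3.6031 → 3.60

3.60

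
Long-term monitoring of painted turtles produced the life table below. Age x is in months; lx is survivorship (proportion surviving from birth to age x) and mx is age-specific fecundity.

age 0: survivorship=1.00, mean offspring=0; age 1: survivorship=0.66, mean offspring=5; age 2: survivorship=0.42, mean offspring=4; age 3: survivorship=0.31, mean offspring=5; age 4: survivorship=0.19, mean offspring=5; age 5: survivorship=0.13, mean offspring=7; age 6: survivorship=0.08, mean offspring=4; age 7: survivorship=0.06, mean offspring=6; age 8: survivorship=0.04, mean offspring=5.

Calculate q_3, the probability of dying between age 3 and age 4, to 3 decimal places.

q_3 = (l_3 − l_4) / l_3 = (0.31 − 0.19) / 0.31
     = 0.12 / 0.31 = 0.387097… → 0.387

0.387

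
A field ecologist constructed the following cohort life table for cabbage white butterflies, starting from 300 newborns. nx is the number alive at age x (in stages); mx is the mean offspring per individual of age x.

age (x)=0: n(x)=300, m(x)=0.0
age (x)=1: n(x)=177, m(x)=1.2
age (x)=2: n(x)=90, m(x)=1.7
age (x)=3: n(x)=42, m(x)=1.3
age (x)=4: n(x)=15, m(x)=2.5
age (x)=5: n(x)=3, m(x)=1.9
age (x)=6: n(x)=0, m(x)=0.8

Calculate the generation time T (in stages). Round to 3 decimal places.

1.858

lx = nx/n0 = nx/300: 1, 0.59, 0.3, 0.14, 0.05, 0.01, 0
lx·mx: 0, 0.708, 0.51, 0.182, 0.125, 0.019, 0 → R0 = 1.544
x·lx·mx: 0, 0.708, 1.02, 0.546, 0.5, 0.095, 0 → Σ = 2.869
T = 2.869 / 1.544 = 1.858161… → 1.858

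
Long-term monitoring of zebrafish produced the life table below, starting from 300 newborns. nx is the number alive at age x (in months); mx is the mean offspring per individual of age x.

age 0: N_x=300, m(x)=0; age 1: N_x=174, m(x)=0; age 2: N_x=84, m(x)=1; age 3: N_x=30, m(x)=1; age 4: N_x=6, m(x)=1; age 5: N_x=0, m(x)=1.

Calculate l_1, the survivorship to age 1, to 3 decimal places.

l_1 = n_1/n_0 = 174/300 = 0.58 → 0.580

0.580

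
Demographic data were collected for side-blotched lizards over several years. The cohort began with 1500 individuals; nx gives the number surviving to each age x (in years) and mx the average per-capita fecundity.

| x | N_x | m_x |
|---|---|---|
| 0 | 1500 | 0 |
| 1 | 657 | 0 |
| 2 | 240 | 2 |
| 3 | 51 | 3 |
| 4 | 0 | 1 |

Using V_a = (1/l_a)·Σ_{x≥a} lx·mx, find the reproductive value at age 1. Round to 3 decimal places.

lx = nx/n0 = nx/1500: 1, 0.438, 0.16, 0.034, 0
lx·mx for x ≥ 1: 0, 0.32, 0.102, 0 → sum = 0.422
V_1 = 0.422 / l_1 = 0.422 / 0.438 = 0.96347… → 0.963

0.963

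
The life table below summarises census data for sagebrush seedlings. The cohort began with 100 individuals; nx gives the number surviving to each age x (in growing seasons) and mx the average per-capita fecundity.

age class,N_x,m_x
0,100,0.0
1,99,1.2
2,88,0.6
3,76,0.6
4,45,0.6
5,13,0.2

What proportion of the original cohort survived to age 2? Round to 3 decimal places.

l_2 = n_2/n_0 = 88/100 = 0.88 → 0.880

0.880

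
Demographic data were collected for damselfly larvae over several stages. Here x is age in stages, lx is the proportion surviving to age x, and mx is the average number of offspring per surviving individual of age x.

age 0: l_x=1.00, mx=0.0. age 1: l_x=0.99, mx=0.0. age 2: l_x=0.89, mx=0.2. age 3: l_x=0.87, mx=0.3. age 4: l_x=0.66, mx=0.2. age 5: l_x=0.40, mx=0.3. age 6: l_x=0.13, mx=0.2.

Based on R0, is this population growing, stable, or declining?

R0 = Σ lx·mx = 0 + 0 + 0.178 + 0.261 + 0.132 + 0.12 + 0.026 = 0.717
R0 < 1, so the population is declining.

declining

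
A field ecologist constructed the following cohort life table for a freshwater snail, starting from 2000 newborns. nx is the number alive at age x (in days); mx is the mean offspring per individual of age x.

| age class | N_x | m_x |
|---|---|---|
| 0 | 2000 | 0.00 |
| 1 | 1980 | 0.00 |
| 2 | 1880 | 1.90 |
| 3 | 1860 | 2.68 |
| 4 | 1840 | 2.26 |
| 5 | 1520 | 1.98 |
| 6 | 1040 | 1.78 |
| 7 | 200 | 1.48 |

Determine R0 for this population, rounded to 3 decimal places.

8.936

lx = nx/n0 = nx/2000: 1, 0.99, 0.94, 0.93, 0.92, 0.76, 0.52, 0.1
lx·mx by age: 0, 0, 1.786, 2.4924, 2.0792, 1.5048, 0.9256, 0.148
R0 = Σ lx·mx = 8.936 → 8.936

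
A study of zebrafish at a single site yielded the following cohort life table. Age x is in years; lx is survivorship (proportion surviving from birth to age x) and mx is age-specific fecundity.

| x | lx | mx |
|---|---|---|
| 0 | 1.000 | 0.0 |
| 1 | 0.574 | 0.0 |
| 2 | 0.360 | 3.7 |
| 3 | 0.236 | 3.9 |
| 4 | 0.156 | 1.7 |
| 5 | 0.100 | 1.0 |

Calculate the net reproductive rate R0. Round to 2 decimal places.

2.62

lx·mx by age: 0, 0, 1.332, 0.9204, 0.2652, 0.1
R0 = Σ lx·mx = 2.6176 → 2.62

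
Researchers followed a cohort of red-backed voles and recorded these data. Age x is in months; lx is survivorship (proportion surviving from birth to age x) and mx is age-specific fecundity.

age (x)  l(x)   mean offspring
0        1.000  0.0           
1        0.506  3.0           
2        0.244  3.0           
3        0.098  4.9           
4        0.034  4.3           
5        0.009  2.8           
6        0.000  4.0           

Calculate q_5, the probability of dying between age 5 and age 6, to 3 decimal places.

q_5 = (l_5 − l_6) / l_5 = (0.009 − 0) / 0.009
     = 0.009 / 0.009 = 1 → 1.000

1.000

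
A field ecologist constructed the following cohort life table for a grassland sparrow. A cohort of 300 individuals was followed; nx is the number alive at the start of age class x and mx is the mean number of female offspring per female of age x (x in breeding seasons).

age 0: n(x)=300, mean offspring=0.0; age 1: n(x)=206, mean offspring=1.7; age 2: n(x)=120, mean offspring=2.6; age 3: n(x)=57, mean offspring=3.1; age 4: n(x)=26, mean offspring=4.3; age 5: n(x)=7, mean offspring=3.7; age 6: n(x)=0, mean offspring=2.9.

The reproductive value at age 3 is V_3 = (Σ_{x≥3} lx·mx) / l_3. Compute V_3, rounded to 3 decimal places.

5.516

lx = nx/n0 = nx/300: 1, 0.68667…, 0.4, 0.19, 0.08667…, 0.02333…, 0
lx·mx for x ≥ 3: 0.589, 0.372667…, 0.086333…, 0 → sum = 1.048…
V_3 = 1.048… / l_3 = 1.048… / 0.19 = 5.515789… → 5.516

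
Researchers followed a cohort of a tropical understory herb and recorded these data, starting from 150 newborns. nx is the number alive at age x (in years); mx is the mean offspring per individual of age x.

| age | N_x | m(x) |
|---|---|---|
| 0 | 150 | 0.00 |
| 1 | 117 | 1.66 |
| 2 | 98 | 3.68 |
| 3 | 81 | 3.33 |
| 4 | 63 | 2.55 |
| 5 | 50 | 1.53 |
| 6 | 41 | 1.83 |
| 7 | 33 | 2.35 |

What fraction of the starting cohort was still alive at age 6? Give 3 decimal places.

l_6 = n_6/n_0 = 41/150 = 0.273333… → 0.273

0.273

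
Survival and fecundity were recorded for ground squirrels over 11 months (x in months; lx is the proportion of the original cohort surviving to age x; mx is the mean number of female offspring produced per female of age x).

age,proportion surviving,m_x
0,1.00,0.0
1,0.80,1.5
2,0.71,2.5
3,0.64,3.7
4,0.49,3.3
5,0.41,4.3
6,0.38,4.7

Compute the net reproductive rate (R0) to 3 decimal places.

10.509

lx·mx by age: 0, 1.2, 1.775, 2.368, 1.617, 1.763, 1.786
R0 = Σ lx·mx = 10.509 → 10.509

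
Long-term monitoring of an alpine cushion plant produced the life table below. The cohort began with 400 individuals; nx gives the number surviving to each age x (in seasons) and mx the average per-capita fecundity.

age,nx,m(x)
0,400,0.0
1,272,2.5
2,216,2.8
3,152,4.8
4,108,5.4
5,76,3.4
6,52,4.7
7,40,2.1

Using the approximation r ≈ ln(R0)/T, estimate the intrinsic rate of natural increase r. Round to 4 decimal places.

0.6770

lx = nx/n0 = nx/400: 1, 0.68, 0.54, 0.38, 0.27, 0.19, 0.13, 0.1
R0 = Σ lx·mx = 0 + 1.7 + 1.512 + 1.824 + 1.458 + 0.646 + 0.611 + 0.21 = 7.961
Σ x·lx·mx = 24.394; T = 24.394/7.961 = 3.06419…
r ≈ ln(R0)/T = ln(7.961)/3.06419… = 0.677032… → 0.6770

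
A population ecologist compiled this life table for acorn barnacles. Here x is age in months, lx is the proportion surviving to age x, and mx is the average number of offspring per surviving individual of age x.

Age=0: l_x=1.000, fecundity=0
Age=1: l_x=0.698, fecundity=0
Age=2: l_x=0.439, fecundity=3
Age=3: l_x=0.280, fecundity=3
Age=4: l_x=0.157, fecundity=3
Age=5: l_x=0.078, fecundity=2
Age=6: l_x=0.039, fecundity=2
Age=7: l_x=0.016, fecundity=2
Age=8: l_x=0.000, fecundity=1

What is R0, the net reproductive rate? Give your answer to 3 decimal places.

2.894

lx·mx by age: 0, 0, 1.317, 0.84, 0.471, 0.156, 0.078, 0.032, 0
R0 = Σ lx·mx = 2.894 → 2.894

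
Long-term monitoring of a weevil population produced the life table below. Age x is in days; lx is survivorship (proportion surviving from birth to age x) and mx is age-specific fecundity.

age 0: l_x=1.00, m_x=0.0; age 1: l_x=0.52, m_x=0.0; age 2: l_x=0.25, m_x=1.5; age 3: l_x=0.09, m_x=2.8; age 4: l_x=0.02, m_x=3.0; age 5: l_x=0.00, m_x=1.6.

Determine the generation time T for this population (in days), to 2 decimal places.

2.54

lx·mx: 0, 0, 0.375, 0.252, 0.06, 0 → R0 = 0.687
x·lx·mx: 0, 0, 0.75, 0.756, 0.24, 0 → Σ = 1.746
T = 1.746 / 0.687 = 2.541485… → 2.54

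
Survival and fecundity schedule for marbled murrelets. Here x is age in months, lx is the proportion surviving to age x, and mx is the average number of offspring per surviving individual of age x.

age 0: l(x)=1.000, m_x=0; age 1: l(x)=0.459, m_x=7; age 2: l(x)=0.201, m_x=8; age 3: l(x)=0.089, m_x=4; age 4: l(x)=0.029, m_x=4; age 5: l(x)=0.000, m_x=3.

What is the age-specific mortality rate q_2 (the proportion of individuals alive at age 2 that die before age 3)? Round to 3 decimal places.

0.557

q_2 = (l_2 − l_3) / l_2 = (0.201 − 0.089) / 0.201
     = 0.112 / 0.201 = 0.557214… → 0.557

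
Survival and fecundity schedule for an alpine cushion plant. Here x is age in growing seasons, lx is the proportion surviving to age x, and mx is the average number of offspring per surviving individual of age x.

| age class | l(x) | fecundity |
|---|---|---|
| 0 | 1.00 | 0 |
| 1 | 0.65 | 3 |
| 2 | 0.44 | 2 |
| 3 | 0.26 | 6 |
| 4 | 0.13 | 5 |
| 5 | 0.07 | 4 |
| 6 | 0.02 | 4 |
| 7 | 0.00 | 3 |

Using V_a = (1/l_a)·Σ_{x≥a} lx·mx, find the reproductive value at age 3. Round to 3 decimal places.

9.885

lx·mx for x ≥ 3: 1.56, 0.65, 0.28, 0.08, 0 → sum = 2.57
V_3 = 2.57 / l_3 = 2.57 / 0.26 = 9.884615… → 9.885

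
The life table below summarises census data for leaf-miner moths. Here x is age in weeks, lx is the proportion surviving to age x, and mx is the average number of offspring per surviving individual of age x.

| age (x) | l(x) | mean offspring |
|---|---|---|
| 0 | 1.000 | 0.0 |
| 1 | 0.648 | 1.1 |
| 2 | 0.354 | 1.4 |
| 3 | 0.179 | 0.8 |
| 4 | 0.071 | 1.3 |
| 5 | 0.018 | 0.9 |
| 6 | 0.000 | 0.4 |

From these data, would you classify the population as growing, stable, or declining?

growing

R0 = Σ lx·mx = 0 + 0.7128 + 0.4956 + 0.1432 + 0.0923 + 0.0162 + 0 = 1.4601
R0 > 1, so the population is growing.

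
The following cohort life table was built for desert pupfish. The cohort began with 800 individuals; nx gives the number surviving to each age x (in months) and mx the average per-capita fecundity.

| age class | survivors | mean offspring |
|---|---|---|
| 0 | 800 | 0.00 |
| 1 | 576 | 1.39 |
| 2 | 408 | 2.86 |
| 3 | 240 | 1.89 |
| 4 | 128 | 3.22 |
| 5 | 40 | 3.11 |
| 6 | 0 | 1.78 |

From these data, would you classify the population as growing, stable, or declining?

lx = nx/n0 = nx/800: 1, 0.72, 0.51, 0.3, 0.16, 0.05, 0
R0 = Σ lx·mx = 0 + 1.0008 + 1.4586 + 0.567 + 0.5152 + 0.1555 + 0 = 3.6971
R0 > 1, so the population is growing.

growing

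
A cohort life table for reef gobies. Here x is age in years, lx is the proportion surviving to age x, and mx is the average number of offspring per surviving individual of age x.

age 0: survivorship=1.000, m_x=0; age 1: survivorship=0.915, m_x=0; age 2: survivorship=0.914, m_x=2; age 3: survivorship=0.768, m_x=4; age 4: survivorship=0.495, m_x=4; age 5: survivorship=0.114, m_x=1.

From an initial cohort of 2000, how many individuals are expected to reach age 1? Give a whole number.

Expected survivors = N0 · l_1 = 2000 × 0.915 = 1830 → 1830

1830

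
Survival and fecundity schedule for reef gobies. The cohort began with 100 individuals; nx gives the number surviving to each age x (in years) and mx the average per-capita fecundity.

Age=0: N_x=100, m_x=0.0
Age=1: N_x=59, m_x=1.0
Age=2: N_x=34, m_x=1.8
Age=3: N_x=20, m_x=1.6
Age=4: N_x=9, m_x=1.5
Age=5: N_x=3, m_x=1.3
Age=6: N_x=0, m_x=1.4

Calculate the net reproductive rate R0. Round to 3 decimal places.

lx = nx/n0 = nx/100: 1, 0.59, 0.34, 0.2, 0.09, 0.03, 0
lx·mx by age: 0, 0.59, 0.612, 0.32, 0.135, 0.039, 0
R0 = Σ lx·mx = 1.696 → 1.696

1.696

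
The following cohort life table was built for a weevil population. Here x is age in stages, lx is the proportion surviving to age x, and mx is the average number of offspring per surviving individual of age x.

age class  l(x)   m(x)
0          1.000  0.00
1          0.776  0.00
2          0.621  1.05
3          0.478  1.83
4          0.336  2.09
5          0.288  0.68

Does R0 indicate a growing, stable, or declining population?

growing

R0 = Σ lx·mx = 0 + 0 + 0.65205 + 0.87474 + 0.70224 + 0.19584 = 2.42487
R0 > 1, so the population is growing.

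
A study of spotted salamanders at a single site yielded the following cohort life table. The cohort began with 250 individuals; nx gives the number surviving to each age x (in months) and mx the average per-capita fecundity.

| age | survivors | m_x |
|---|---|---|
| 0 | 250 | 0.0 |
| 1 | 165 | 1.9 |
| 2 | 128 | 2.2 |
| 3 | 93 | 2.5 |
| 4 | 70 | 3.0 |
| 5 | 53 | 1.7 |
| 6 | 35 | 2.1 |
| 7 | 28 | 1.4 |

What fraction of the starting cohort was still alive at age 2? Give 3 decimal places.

0.512

l_2 = n_2/n_0 = 128/250 = 0.512 → 0.512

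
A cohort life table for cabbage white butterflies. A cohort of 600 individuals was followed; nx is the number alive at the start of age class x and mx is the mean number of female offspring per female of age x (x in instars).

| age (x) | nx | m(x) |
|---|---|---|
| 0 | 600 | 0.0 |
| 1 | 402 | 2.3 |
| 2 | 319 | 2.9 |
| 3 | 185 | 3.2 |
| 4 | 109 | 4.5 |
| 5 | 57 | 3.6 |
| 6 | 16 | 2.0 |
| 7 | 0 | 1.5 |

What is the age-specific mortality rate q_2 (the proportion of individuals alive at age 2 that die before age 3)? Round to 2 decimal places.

0.42

lx = nx/n0 = nx/600: 1, 0.67, 0.53167…, 0.30833…, 0.18167…, 0.095, 0.02667…, 0
q_2 = (l_2 − l_3) / l_2 = (0.531667… − 0.308333…) / 0.531667…
     = 0.223333… / 0.531667… = 0.420063… → 0.42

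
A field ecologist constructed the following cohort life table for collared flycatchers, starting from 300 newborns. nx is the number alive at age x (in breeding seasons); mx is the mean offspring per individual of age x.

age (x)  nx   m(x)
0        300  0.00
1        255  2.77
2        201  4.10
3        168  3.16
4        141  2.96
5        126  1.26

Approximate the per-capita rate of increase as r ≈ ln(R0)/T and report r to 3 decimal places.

lx = nx/n0 = nx/300: 1, 0.85, 0.67, 0.56, 0.47, 0.42
R0 = Σ lx·mx = 0 + 2.3545 + 2.747 + 1.7696 + 1.3912 + 0.5292 = 8.7915
Σ x·lx·mx = 21.3681; T = 21.3681/8.7915 = 2.43054…
r ≈ ln(R0)/T = ln(8.7915)/2.43054… = 0.89436… → 0.894

0.894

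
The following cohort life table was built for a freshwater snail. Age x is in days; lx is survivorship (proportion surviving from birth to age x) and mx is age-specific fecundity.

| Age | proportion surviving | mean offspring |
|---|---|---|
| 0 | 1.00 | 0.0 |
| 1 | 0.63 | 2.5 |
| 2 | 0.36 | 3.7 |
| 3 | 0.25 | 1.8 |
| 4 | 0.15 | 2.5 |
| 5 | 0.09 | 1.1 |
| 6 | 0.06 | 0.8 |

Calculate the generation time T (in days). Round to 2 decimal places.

2.03

lx·mx: 0, 1.575, 1.332, 0.45, 0.375, 0.099, 0.048 → R0 = 3.879
x·lx·mx: 0, 1.575, 2.664, 1.35, 1.5, 0.495, 0.288 → Σ = 7.872
T = 7.872 / 3.879 = 2.029389… → 2.03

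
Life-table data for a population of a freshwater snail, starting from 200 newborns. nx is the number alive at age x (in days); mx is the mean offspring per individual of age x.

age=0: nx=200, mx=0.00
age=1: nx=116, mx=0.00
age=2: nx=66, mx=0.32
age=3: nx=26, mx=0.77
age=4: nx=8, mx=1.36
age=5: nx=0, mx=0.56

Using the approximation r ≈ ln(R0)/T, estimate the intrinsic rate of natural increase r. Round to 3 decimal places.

lx = nx/n0 = nx/200: 1, 0.58, 0.33, 0.13, 0.04, 0
R0 = Σ lx·mx = 0 + 0 + 0.1056 + 0.1001 + 0.0544 + 0 = 0.2601
Σ x·lx·mx = 0.7291; T = 0.7291/0.2601 = 2.80315…
r ≈ ln(R0)/T = ln(0.2601)/2.80315… = -0.48042… → -0.480

-0.480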